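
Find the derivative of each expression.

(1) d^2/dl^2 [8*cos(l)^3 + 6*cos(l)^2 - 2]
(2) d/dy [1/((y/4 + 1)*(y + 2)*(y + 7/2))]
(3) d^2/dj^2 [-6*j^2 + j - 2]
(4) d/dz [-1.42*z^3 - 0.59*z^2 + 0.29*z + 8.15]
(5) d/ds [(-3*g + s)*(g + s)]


(1) = -6*cos(l) - 12*cos(2*l) - 18*cos(3*l)
(2) = 16*(-3*y^2 - 19*y - 29)/(4*y^6 + 76*y^5 + 593*y^4 + 2428*y^3 + 5492*y^2 + 6496*y + 3136)
(3) = -12
(4) = -4.26*z^2 - 1.18*z + 0.29
(5) = -2*g + 2*s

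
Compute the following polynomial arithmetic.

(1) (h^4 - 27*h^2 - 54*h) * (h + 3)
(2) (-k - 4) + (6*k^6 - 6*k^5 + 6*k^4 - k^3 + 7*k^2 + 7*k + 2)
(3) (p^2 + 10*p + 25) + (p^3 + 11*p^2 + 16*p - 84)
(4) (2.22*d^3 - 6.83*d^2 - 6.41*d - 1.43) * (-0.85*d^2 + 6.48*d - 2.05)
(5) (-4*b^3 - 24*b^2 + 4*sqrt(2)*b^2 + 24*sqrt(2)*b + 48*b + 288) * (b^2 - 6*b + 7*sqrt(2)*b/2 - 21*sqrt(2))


(1) = h^5 + 3*h^4 - 27*h^3 - 135*h^2 - 162*h
(2) = 6*k^6 - 6*k^5 + 6*k^4 - k^3 + 7*k^2 + 6*k - 2
(3) = p^3 + 12*p^2 + 26*p - 59
(4) = -1.887*d^5 + 20.1911*d^4 - 43.3609*d^3 - 26.3198*d^2 + 3.8741*d + 2.9315
(5) = -4*b^5 - 10*sqrt(2)*b^4 + 220*b^3 + 528*sqrt(2)*b^2 - 2736*b - 6048*sqrt(2)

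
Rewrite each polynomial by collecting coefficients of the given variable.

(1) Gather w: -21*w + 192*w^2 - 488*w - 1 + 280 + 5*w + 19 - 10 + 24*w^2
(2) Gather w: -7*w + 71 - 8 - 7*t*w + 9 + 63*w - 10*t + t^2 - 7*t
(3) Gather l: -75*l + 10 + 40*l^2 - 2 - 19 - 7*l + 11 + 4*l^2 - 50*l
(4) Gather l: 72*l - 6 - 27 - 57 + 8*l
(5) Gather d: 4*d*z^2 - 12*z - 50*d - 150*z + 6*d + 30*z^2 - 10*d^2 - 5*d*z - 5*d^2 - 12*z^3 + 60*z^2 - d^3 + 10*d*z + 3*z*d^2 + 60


(1) = 216*w^2 - 504*w + 288
(2) = t^2 - 17*t + w*(56 - 7*t) + 72
(3) = 44*l^2 - 132*l
(4) = 80*l - 90
(5) = -d^3 + d^2*(3*z - 15) + d*(4*z^2 + 5*z - 44) - 12*z^3 + 90*z^2 - 162*z + 60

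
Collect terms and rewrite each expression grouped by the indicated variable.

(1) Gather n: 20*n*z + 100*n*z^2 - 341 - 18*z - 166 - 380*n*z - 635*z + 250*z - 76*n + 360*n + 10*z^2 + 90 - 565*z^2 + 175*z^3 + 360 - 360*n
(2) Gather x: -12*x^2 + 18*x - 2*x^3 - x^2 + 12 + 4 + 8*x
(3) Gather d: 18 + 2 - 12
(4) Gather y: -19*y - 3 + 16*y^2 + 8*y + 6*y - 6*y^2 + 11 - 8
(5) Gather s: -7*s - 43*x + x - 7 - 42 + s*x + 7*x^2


(1) = n*(100*z^2 - 360*z - 76) + 175*z^3 - 555*z^2 - 403*z - 57
(2) = -2*x^3 - 13*x^2 + 26*x + 16
(3) = 8
(4) = 10*y^2 - 5*y
(5) = s*(x - 7) + 7*x^2 - 42*x - 49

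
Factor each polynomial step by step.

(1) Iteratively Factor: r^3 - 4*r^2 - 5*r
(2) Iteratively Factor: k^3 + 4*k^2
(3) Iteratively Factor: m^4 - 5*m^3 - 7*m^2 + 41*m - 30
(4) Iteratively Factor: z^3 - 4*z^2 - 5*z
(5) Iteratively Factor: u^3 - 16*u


(1) = (r - 5)*(r^2 + r) = r*(r - 5)*(r + 1)
(2) = (k)*(k^2 + 4*k) = k^2*(k + 4)
(3) = (m + 3)*(m^3 - 8*m^2 + 17*m - 10) = (m - 2)*(m + 3)*(m^2 - 6*m + 5) = (m - 2)*(m - 1)*(m + 3)*(m - 5)
(4) = (z + 1)*(z^2 - 5*z) = (z - 5)*(z + 1)*(z)
(5) = (u + 4)*(u^2 - 4*u) = (u - 4)*(u + 4)*(u)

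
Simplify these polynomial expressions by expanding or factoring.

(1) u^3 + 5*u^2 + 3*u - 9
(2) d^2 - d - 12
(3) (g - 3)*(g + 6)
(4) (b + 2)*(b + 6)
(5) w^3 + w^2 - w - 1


(1) = (u - 1)*(u + 3)^2
(2) = (d - 4)*(d + 3)
(3) = g^2 + 3*g - 18
(4) = b^2 + 8*b + 12
(5) = (w - 1)*(w + 1)^2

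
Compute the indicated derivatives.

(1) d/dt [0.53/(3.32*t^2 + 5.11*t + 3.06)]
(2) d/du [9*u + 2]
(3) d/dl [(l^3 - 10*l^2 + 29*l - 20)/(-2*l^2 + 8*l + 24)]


(1) = (-3.5192*t - 2.7083)/(3.32*t^2 + 5.11*t + 3.06)^2
(2) = 9
(3) = (-l^4 + 8*l^3 + 25*l^2 - 280*l + 428)/(2*(l^4 - 8*l^3 - 8*l^2 + 96*l + 144))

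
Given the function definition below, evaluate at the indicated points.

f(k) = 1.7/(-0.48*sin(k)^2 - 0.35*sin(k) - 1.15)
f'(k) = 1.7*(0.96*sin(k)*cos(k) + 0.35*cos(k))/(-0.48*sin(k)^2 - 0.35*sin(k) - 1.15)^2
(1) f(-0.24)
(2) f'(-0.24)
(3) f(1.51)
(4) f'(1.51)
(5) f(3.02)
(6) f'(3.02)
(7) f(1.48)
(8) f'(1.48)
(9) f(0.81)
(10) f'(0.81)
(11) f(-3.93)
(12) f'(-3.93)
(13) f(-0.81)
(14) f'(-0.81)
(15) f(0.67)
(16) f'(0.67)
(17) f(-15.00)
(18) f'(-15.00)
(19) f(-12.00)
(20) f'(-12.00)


(1) = -1.55
(2) = 0.17
(3) = -0.86
(4) = 0.03
(5) = -1.42
(6) = -0.55
(7) = -0.86
(8) = 0.05
(9) = -1.03
(10) = 0.45
(11) = -1.04
(12) = -0.46
(13) = -1.48
(14) = -0.31
(15) = -1.10
(16) = 0.52
(17) = -1.51
(18) = 0.28
(19) = -1.15
(20) = 0.57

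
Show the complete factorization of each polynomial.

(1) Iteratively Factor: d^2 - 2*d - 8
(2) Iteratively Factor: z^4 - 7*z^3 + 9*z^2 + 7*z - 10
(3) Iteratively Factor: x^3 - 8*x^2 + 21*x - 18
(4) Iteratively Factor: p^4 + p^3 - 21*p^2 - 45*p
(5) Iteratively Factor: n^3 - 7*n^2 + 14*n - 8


(1) = (d - 4)*(d + 2)
(2) = (z - 1)*(z^3 - 6*z^2 + 3*z + 10) = (z - 5)*(z - 1)*(z^2 - z - 2) = (z - 5)*(z - 2)*(z - 1)*(z + 1)
(3) = (x - 3)*(x^2 - 5*x + 6) = (x - 3)*(x - 2)*(x - 3)
(4) = (p + 3)*(p^3 - 2*p^2 - 15*p) = (p + 3)^2*(p^2 - 5*p) = (p - 5)*(p + 3)^2*(p)
(5) = (n - 2)*(n^2 - 5*n + 4) = (n - 4)*(n - 2)*(n - 1)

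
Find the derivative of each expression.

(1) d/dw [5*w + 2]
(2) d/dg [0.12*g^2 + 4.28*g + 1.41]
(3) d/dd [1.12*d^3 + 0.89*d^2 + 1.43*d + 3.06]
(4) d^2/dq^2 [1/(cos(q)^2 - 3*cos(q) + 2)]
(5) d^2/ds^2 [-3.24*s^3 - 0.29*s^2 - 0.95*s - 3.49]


(1) = 5
(2) = 0.24*g + 4.28
(3) = 3.36*d^2 + 1.78*d + 1.43
(4) = (-4*sin(q)^4 + 3*sin(q)^2 - 69*cos(q)/4 + 9*cos(3*q)/4 + 15)/((cos(q) - 2)^3*(cos(q) - 1)^3)
(5) = -19.44*s - 0.58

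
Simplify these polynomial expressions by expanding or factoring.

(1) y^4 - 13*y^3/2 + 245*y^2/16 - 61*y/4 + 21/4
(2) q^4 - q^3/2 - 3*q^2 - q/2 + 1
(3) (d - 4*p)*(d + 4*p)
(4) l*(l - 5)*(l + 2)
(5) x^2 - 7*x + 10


(1) = (y - 2)^2*(y - 7/4)*(y - 3/4)
(2) = (q - 2)*(q - 1/2)*(q + 1)^2
(3) = d^2 - 16*p^2
(4) = l^3 - 3*l^2 - 10*l
(5) = (x - 5)*(x - 2)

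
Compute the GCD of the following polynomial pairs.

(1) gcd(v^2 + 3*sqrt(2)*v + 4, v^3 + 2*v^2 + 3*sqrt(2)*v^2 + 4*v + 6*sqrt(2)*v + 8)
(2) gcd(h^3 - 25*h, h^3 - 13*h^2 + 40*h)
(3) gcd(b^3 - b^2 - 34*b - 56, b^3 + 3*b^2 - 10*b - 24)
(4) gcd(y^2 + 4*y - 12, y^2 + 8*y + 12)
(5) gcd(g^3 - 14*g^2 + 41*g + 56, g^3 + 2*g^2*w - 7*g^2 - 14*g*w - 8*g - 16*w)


(1) = v^2 + 3*sqrt(2)*v + 4
(2) = h^2 - 5*h
(3) = b^2 + 6*b + 8
(4) = y + 6
(5) = gcd((g - 8)*(g - 7)*(g + 1), (g - 8)*(g + 1)*(g + 2*w)) = g^2 - 7*g - 8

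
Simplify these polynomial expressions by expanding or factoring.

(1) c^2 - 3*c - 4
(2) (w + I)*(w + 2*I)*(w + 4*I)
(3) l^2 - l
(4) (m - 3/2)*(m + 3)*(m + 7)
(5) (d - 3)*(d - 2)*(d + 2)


(1) = (c - 4)*(c + 1)
(2) = w^3 + 7*I*w^2 - 14*w - 8*I
(3) = l*(l - 1)
(4) = m^3 + 17*m^2/2 + 6*m - 63/2
(5) = d^3 - 3*d^2 - 4*d + 12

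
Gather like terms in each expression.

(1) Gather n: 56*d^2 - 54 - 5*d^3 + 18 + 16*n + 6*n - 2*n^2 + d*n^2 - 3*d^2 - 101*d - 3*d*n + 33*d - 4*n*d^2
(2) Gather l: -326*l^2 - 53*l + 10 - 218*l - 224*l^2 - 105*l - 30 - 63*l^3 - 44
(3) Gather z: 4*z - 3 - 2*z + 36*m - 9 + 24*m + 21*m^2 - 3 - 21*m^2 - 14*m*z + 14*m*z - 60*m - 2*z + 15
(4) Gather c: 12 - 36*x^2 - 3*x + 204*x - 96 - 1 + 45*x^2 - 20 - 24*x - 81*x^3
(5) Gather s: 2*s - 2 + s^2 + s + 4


(1) = -5*d^3 + 53*d^2 - 68*d + n^2*(d - 2) + n*(-4*d^2 - 3*d + 22) - 36
(2) = -63*l^3 - 550*l^2 - 376*l - 64
(3) = 0
(4) = -81*x^3 + 9*x^2 + 177*x - 105
(5) = s^2 + 3*s + 2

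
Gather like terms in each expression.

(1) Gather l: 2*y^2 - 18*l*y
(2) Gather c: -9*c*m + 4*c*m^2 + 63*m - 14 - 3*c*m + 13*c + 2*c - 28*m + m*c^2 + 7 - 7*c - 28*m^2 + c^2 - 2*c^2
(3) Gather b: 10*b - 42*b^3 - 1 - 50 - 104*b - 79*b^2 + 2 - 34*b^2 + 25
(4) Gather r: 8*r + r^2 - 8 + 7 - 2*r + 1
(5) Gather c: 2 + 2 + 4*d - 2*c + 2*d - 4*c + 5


(1) = -18*l*y + 2*y^2
(2) = c^2*(m - 1) + c*(4*m^2 - 12*m + 8) - 28*m^2 + 35*m - 7
(3) = -42*b^3 - 113*b^2 - 94*b - 24
(4) = r^2 + 6*r
(5) = -6*c + 6*d + 9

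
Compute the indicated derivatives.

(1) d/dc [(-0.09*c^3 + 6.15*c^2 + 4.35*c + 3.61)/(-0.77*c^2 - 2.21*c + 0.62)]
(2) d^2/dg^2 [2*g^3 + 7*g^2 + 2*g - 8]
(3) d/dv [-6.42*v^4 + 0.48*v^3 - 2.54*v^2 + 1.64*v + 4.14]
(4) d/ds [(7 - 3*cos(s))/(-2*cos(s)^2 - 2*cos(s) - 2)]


(1) = (0.0693*c^4 + 0.3978*c^3 - 10.4094*c^2 + 13.1854*c + 10.6751)/(0.5929*c^4 + 3.4034*c^3 + 3.9293*c^2 - 2.7404*c + 0.3844)
(2) = 12*g + 14
(3) = -25.68*v^3 + 1.44*v^2 - 5.08*v + 1.64
(4) = (3*cos(s)^2 - 14*cos(s) - 10)*sin(s)/(2*(cos(s)^2 + cos(s) + 1)^2)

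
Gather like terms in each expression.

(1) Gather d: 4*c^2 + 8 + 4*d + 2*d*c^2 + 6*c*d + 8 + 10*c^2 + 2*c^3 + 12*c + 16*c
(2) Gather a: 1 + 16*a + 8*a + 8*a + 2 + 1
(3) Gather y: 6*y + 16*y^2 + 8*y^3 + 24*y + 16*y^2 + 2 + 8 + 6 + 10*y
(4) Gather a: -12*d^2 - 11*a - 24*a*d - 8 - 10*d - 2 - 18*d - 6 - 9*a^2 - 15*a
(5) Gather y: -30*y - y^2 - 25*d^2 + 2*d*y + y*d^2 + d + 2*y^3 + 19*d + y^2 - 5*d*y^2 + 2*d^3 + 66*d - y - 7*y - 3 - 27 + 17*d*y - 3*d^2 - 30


(1) = 2*c^3 + 14*c^2 + 28*c + d*(2*c^2 + 6*c + 4) + 16
(2) = 32*a + 4
(3) = 8*y^3 + 32*y^2 + 40*y + 16
(4) = -9*a^2 + a*(-24*d - 26) - 12*d^2 - 28*d - 16
(5) = 2*d^3 - 28*d^2 - 5*d*y^2 + 86*d + 2*y^3 + y*(d^2 + 19*d - 38) - 60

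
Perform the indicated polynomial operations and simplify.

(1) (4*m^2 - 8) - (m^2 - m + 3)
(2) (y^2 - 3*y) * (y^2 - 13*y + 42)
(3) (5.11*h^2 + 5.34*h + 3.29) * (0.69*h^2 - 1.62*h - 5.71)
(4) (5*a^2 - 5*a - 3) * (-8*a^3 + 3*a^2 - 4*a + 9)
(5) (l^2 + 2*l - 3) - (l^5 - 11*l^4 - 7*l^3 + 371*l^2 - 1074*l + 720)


(1) = 3*m^2 + m - 11
(2) = y^4 - 16*y^3 + 81*y^2 - 126*y
(3) = 3.5259*h^4 - 4.5936*h^3 - 35.5588*h^2 - 35.8212*h - 18.7859
(4) = -40*a^5 + 55*a^4 - 11*a^3 + 56*a^2 - 33*a - 27
(5) = -l^5 + 11*l^4 + 7*l^3 - 370*l^2 + 1076*l - 723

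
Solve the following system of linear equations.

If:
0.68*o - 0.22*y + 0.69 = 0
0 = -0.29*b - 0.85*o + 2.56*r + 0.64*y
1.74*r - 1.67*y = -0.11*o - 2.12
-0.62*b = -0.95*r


Then:
b = -0.80
o = -0.80
r = -0.52
y = 0.67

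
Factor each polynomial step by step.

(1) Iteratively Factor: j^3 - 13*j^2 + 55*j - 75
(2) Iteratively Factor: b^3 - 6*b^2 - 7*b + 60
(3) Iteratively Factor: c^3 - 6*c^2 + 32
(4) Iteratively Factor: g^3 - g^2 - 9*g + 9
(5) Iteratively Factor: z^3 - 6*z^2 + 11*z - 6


(1) = (j - 5)*(j^2 - 8*j + 15) = (j - 5)^2*(j - 3)
(2) = (b - 5)*(b^2 - b - 12) = (b - 5)*(b + 3)*(b - 4)
(3) = (c + 2)*(c^2 - 8*c + 16) = (c - 4)*(c + 2)*(c - 4)
(4) = (g - 3)*(g^2 + 2*g - 3) = (g - 3)*(g + 3)*(g - 1)
(5) = (z - 3)*(z^2 - 3*z + 2) = (z - 3)*(z - 1)*(z - 2)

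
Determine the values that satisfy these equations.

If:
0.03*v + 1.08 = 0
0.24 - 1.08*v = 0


Then:
No Solution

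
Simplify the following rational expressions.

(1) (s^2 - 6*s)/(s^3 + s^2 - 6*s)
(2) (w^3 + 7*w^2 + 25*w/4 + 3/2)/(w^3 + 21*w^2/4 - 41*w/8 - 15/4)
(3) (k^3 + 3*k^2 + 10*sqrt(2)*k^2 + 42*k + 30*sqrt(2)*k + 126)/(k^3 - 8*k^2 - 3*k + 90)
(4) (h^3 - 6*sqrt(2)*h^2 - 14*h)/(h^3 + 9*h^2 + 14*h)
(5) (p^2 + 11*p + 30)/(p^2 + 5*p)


(1) = (s - 6)/(s^2 + s - 6)
(2) = (4*w + 2)/(4*w - 5)
(3) = (k^2 + 10*sqrt(2)*k + 42)/(k^2 - 11*k + 30)
(4) = (h^2 - 6*sqrt(2)*h - 14)/(h^2 + 9*h + 14)
(5) = (p + 6)/p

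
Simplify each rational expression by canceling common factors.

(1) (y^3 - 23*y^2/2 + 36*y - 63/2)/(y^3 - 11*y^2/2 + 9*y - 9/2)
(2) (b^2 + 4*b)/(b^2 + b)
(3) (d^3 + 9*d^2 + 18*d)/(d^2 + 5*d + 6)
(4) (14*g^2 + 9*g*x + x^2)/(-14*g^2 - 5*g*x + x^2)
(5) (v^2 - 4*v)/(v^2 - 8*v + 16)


(1) = (y - 7)/(y - 1)
(2) = (b + 4)/(b + 1)
(3) = (d^2 + 6*d)/(d + 2)
(4) = (7*g + x)/(-7*g + x)
(5) = v/(v - 4)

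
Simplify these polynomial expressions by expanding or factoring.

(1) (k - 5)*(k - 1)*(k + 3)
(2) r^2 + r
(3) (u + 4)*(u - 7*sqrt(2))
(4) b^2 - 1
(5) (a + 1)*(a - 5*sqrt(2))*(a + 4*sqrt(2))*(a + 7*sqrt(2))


(1) = k^3 - 3*k^2 - 13*k + 15
(2) = r*(r + 1)
(3) = u^2 - 7*sqrt(2)*u + 4*u - 28*sqrt(2)
(4) = (b - 1)*(b + 1)
(5) = a^4 + a^3 + 6*sqrt(2)*a^3 - 54*a^2 + 6*sqrt(2)*a^2 - 280*sqrt(2)*a - 54*a - 280*sqrt(2)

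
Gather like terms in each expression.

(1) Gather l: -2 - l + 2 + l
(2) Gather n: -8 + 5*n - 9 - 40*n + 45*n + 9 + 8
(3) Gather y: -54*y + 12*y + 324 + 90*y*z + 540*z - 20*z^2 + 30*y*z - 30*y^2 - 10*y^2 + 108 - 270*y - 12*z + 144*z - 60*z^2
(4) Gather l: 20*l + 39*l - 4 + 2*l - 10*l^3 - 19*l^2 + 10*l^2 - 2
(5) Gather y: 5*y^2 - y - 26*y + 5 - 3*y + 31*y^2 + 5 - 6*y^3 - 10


(1) = 0
(2) = 10*n
(3) = -40*y^2 + y*(120*z - 312) - 80*z^2 + 672*z + 432
(4) = -10*l^3 - 9*l^2 + 61*l - 6
(5) = -6*y^3 + 36*y^2 - 30*y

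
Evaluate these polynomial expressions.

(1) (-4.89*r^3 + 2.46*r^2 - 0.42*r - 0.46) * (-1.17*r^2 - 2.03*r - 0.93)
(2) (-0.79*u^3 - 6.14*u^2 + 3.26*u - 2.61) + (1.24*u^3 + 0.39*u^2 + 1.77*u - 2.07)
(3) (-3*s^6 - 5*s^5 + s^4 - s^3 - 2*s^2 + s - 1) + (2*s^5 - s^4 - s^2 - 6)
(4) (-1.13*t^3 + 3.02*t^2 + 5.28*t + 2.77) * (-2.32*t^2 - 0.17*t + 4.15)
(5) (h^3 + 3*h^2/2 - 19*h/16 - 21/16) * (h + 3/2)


(1) = 5.7213*r^5 + 7.0485*r^4 + 0.0453*r^3 - 0.897*r^2 + 1.3244*r + 0.4278
(2) = 0.45*u^3 - 5.75*u^2 + 5.03*u - 4.68
(3) = -3*s^6 - 3*s^5 - s^3 - 3*s^2 + s - 7
(4) = 2.6216*t^5 - 6.8143*t^4 - 17.4525*t^3 + 5.209*t^2 + 21.4411*t + 11.4955
(5) = h^4 + 3*h^3 + 17*h^2/16 - 99*h/32 - 63/32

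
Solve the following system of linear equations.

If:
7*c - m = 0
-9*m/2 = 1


Then:
c = -2/63
m = -2/9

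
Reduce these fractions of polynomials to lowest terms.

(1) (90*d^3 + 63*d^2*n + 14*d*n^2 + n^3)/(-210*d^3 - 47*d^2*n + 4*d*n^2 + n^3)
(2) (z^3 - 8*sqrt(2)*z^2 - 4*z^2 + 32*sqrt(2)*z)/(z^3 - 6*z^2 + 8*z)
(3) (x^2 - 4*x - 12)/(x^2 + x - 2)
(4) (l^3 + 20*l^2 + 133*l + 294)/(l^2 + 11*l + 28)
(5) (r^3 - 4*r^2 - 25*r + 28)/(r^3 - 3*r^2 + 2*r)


(1) = (-3*d - n)/(7*d - n)
(2) = (z - 8*sqrt(2))/(z - 2)
(3) = (x - 6)/(x - 1)
(4) = (l^2 + 13*l + 42)/(l + 4)
(5) = (r^2 - 3*r - 28)/(r^2 - 2*r)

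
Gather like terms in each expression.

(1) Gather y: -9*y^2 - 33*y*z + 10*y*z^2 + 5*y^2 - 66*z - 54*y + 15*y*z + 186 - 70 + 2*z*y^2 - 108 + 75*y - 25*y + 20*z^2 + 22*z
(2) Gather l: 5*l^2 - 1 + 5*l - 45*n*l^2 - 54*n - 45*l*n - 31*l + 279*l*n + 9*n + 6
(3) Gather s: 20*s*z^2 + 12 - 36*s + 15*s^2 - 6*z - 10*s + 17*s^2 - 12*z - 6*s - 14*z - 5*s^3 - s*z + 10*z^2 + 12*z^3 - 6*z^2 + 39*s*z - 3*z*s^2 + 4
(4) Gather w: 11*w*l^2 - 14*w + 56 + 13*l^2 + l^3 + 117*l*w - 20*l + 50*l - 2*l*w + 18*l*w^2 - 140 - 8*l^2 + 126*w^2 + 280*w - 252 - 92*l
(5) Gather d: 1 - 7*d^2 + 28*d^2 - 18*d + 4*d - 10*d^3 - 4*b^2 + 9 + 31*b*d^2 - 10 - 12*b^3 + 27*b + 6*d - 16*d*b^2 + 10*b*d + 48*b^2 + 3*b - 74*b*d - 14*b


(1) = y^2*(2*z - 4) + y*(10*z^2 - 18*z - 4) + 20*z^2 - 44*z + 8
(2) = l^2*(5 - 45*n) + l*(234*n - 26) - 45*n + 5
(3) = -5*s^3 + s^2*(32 - 3*z) + s*(20*z^2 + 38*z - 52) + 12*z^3 + 4*z^2 - 32*z + 16
(4) = l^3 + 5*l^2 - 62*l + w^2*(18*l + 126) + w*(11*l^2 + 115*l + 266) - 336
(5) = -12*b^3 + 44*b^2 + 16*b - 10*d^3 + d^2*(31*b + 21) + d*(-16*b^2 - 64*b - 8)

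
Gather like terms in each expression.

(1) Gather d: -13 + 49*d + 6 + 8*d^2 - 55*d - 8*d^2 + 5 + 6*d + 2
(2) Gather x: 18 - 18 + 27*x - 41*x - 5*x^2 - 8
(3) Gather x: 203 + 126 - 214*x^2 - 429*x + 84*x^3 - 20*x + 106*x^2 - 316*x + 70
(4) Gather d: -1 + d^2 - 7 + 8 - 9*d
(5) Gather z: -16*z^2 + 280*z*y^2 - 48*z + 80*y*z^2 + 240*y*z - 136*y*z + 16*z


(1) = 0
(2) = -5*x^2 - 14*x - 8
(3) = 84*x^3 - 108*x^2 - 765*x + 399
(4) = d^2 - 9*d
(5) = z^2*(80*y - 16) + z*(280*y^2 + 104*y - 32)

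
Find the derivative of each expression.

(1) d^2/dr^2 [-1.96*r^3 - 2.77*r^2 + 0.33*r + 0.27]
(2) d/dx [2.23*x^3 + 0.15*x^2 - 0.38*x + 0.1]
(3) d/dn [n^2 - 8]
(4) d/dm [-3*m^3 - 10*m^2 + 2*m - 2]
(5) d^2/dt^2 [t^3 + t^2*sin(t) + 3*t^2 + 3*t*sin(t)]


(1) = -11.76*r - 5.54
(2) = 6.69*x^2 + 0.3*x - 0.38
(3) = 2*n
(4) = -9*m^2 - 20*m + 2
(5) = -t^2*sin(t) - 3*t*sin(t) + 4*t*cos(t) + 6*t + 2*sin(t) + 6*cos(t) + 6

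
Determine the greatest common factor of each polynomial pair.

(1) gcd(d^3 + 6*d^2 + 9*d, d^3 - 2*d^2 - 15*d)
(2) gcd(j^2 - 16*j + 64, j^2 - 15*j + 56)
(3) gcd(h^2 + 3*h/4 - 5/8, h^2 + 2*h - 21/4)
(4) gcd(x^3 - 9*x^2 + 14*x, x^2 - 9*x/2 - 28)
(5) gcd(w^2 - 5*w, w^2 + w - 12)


(1) = gcd(d*(d + 3)^2, d*(d - 5)*(d + 3)) = d^2 + 3*d
(2) = j - 8
(3) = 1
(4) = gcd(x*(x - 7)*(x - 2), (x - 8)*(x + 7/2)) = 1
(5) = 1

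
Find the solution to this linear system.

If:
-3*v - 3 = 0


Then:
v = -1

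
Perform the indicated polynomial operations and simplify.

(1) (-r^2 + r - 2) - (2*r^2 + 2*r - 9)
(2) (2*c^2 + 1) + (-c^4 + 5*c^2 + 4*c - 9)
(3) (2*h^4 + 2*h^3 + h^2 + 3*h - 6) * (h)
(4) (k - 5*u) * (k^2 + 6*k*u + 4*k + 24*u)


(1) = -3*r^2 - r + 7
(2) = -c^4 + 7*c^2 + 4*c - 8
(3) = 2*h^5 + 2*h^4 + h^3 + 3*h^2 - 6*h
(4) = k^3 + k^2*u + 4*k^2 - 30*k*u^2 + 4*k*u - 120*u^2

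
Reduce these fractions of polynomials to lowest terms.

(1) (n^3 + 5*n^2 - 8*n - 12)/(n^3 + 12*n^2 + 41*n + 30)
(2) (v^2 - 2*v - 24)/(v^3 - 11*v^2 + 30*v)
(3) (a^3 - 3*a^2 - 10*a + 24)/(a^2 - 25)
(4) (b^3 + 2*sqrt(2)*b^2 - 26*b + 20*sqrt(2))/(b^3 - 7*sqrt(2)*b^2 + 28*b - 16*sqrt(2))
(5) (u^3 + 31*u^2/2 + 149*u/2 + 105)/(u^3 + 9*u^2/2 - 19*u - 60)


(1) = (n - 2)/(n + 5)
(2) = (v + 4)/(v^2 - 5*v)
(3) = (a^3 - 3*a^2 - 10*a + 24)/(a^2 - 25)
(4) = (b + 5*sqrt(2))/(b - 4*sqrt(2))
(5) = (u + 7)/(u - 4)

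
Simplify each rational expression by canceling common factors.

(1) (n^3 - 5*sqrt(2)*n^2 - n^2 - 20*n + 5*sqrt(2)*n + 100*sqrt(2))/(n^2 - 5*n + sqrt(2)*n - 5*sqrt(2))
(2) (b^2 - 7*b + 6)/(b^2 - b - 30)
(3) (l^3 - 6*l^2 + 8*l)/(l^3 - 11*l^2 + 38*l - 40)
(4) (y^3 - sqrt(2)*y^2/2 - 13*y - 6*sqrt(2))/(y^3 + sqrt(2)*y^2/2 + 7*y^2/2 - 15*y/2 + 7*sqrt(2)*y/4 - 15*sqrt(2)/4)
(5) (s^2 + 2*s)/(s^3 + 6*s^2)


(1) = (n^2 + n*(4 - 5*sqrt(2)) - 20*sqrt(2))/(n + sqrt(2))
(2) = (b - 1)/(b + 5)
(3) = l/(l - 5)
(4) = (8*y^2 - 8*sqrt(2)*y - 96)/(8*y^2 + 28*y - 60)
(5) = (s + 2)/(s^2 + 6*s)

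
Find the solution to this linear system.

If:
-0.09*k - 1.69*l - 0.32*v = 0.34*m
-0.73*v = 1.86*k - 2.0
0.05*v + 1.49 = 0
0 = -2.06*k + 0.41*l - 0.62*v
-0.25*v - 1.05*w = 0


Then:
k = 12.77
l = 19.10
m = -70.29
v = -29.80
w = 7.10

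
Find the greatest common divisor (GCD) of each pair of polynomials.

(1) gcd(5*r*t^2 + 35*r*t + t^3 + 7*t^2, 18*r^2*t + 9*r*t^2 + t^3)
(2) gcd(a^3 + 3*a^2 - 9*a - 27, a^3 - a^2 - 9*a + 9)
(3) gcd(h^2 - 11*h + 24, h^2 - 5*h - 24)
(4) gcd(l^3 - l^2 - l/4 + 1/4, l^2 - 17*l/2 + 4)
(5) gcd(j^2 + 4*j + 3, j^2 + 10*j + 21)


(1) = t
(2) = a^2 - 9
(3) = h - 8
(4) = l - 1/2
(5) = gcd((j + 1)*(j + 3), (j + 3)*(j + 7)) = j + 3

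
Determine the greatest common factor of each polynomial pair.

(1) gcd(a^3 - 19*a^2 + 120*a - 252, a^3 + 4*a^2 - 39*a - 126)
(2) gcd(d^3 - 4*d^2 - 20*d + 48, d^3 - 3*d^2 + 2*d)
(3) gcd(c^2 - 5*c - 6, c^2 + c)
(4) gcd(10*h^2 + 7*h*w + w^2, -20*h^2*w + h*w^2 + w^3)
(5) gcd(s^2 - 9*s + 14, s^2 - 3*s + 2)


(1) = gcd((a - 7)*(a - 6)^2, (a - 6)*(a + 3)*(a + 7)) = a - 6
(2) = d - 2
(3) = c + 1
(4) = gcd((2*h + w)*(5*h + w), w*(-4*h + w)*(5*h + w)) = 5*h + w
(5) = s - 2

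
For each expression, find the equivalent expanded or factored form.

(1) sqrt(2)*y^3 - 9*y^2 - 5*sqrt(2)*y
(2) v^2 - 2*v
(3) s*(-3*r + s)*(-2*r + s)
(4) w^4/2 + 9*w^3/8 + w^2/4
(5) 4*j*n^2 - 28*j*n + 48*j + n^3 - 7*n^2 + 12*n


(1) = y*(y - 5*sqrt(2))*(sqrt(2)*y + 1)
(2) = v*(v - 2)
(3) = 6*r^2*s - 5*r*s^2 + s^3
(4) = w^2*(w/2 + 1)*(w + 1/4)
(5) = (4*j + n)*(n - 4)*(n - 3)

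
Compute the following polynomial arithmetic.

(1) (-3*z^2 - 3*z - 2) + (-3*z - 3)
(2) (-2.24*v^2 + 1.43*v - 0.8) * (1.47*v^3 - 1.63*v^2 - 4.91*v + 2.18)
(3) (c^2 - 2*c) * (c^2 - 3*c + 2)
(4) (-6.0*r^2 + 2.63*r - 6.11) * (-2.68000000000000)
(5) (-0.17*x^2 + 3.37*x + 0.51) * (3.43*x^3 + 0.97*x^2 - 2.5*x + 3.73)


(1) = -3*z^2 - 6*z - 5
(2) = -3.2928*v^5 + 5.7533*v^4 + 7.4915*v^3 - 10.6005*v^2 + 7.0454*v - 1.744
(3) = c^4 - 5*c^3 + 8*c^2 - 4*c
(4) = 16.08*r^2 - 7.0484*r + 16.3748
(5) = -0.5831*x^5 + 11.3942*x^4 + 5.4432*x^3 - 8.5644*x^2 + 11.2951*x + 1.9023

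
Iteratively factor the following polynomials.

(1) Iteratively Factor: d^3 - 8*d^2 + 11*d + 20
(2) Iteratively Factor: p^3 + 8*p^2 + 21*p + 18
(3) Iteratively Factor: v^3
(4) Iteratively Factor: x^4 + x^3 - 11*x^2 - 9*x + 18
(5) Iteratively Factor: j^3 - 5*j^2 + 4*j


(1) = (d + 1)*(d^2 - 9*d + 20) = (d - 4)*(d + 1)*(d - 5)
(2) = (p + 2)*(p^2 + 6*p + 9) = (p + 2)*(p + 3)*(p + 3)
(3) = (v)*(v^2) = v^2*(v)
(4) = (x - 1)*(x^3 + 2*x^2 - 9*x - 18) = (x - 1)*(x + 2)*(x^2 - 9) = (x - 1)*(x + 2)*(x + 3)*(x - 3)
(5) = (j - 1)*(j^2 - 4*j) = j*(j - 1)*(j - 4)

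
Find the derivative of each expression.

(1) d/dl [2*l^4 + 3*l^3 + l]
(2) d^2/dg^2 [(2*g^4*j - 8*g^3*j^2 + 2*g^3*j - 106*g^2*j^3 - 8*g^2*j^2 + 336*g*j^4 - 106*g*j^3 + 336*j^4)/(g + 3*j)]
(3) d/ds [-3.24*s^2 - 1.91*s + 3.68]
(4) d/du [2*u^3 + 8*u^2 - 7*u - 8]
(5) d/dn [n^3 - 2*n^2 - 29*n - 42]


(1) = 8*l^3 + 9*l^2 + 1
(2) = 4*j*(3*g^4 + 20*g^3*j + g^3 + 18*g^2*j^2 + 9*g^2*j - 108*g*j^3 + 27*g*j^2 - 981*j^4 + 291*j^3)/(g^3 + 9*g^2*j + 27*g*j^2 + 27*j^3)
(3) = -6.48*s - 1.91
(4) = 6*u^2 + 16*u - 7
(5) = 3*n^2 - 4*n - 29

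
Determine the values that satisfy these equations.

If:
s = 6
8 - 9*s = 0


Then:
No Solution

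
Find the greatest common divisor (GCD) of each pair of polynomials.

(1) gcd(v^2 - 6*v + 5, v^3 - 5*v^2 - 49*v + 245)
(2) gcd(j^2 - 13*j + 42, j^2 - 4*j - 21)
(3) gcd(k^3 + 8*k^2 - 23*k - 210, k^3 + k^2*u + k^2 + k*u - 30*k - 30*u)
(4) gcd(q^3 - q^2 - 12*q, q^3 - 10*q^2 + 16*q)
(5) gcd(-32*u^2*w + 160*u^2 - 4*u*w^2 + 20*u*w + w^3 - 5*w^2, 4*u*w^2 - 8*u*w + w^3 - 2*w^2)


(1) = gcd((v - 5)*(v - 1), (v - 7)*(v - 5)*(v + 7)) = v - 5
(2) = j - 7
(3) = k^2 + k - 30
(4) = gcd(q*(q - 4)*(q + 3), q*(q - 8)*(q - 2)) = q
(5) = gcd((-8*u + w)*(4*u + w)*(w - 5), w*(4*u + w)*(w - 2)) = 4*u + w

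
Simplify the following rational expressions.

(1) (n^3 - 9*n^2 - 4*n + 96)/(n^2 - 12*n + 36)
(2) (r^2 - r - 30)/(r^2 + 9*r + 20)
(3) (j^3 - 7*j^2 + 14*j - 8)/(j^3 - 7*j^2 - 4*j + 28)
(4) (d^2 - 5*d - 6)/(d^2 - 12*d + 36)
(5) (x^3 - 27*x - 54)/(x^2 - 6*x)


(1) = (n^3 - 9*n^2 - 4*n + 96)/(n^2 - 12*n + 36)
(2) = (r - 6)/(r + 4)
(3) = (j^2 - 5*j + 4)/(j^2 - 5*j - 14)
(4) = (d + 1)/(d - 6)
(5) = (x^2 + 6*x + 9)/x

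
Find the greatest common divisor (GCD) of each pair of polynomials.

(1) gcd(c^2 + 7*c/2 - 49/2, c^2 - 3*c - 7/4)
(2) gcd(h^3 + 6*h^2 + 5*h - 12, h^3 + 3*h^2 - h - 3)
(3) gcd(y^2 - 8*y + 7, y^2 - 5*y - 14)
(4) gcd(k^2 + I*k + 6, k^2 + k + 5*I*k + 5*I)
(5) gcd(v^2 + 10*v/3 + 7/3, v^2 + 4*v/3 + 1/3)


(1) = gcd((c - 7/2)*(c + 7), (c - 7/2)*(c + 1/2)) = c - 7/2
(2) = gcd((h - 1)*(h + 3)*(h + 4), (h - 1)*(h + 1)*(h + 3)) = h^2 + 2*h - 3
(3) = y - 7
(4) = 1
(5) = v + 1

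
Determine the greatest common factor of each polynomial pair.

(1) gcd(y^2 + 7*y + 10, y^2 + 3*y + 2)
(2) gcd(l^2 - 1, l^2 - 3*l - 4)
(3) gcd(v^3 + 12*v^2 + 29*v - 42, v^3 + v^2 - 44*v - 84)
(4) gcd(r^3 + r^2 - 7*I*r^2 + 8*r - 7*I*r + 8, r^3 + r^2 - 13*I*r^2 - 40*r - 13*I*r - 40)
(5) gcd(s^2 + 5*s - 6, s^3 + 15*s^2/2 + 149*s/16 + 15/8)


(1) = gcd((y + 2)*(y + 5), (y + 1)*(y + 2)) = y + 2
(2) = gcd((l - 1)*(l + 1), (l - 4)*(l + 1)) = l + 1
(3) = v + 6
(4) = gcd((r + 1)*(r - 8*I)*(r + I), (r + 1)*(r - 8*I)*(r - 5*I)) = r^2 + r*(1 - 8*I) - 8*I
(5) = s + 6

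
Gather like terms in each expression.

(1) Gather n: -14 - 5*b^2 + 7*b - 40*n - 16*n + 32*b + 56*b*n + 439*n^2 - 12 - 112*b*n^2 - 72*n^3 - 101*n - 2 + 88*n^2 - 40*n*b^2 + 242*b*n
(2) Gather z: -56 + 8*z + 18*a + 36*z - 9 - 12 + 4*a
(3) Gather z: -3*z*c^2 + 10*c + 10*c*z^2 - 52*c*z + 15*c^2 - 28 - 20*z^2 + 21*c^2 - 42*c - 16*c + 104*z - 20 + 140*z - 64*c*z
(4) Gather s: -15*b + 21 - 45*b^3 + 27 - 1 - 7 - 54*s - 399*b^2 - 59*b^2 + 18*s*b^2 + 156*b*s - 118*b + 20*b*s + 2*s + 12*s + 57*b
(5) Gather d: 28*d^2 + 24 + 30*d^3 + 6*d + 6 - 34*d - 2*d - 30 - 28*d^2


(1) = -5*b^2 + 39*b - 72*n^3 + n^2*(527 - 112*b) + n*(-40*b^2 + 298*b - 157) - 28
(2) = 22*a + 44*z - 77
(3) = 36*c^2 - 48*c + z^2*(10*c - 20) + z*(-3*c^2 - 116*c + 244) - 48
(4) = -45*b^3 - 458*b^2 - 76*b + s*(18*b^2 + 176*b - 40) + 40
(5) = 30*d^3 - 30*d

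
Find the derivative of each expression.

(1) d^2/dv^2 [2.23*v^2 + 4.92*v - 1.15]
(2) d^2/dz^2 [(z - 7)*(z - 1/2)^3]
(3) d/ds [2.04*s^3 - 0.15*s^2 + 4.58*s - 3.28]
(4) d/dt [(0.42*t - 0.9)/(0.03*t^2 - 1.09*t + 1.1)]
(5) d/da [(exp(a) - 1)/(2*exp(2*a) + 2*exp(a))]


(1) = 4.46000000000000
(2) = 3*(z - 1/2)*(4*z - 15)
(3) = 6.12*s^2 - 0.3*s + 4.58
(4) = (-0.0126*t^2 + 0.054*t - 0.519)/(0.0009*t^4 - 0.0654*t^3 + 1.2541*t^2 - 2.398*t + 1.21)
(5) = (-exp(2*a) + 2*exp(a) + 1)*exp(-a)/(2*(exp(2*a) + 2*exp(a) + 1))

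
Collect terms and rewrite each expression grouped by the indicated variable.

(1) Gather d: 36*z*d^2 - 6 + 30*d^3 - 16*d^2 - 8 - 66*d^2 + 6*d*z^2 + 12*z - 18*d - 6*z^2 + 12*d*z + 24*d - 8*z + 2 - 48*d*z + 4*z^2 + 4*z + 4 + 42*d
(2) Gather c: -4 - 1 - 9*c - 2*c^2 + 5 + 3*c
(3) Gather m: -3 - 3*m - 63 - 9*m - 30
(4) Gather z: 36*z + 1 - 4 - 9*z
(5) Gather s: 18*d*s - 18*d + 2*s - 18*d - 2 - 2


(1) = 30*d^3 + d^2*(36*z - 82) + d*(6*z^2 - 36*z + 48) - 2*z^2 + 8*z - 8
(2) = -2*c^2 - 6*c
(3) = -12*m - 96
(4) = 27*z - 3
(5) = -36*d + s*(18*d + 2) - 4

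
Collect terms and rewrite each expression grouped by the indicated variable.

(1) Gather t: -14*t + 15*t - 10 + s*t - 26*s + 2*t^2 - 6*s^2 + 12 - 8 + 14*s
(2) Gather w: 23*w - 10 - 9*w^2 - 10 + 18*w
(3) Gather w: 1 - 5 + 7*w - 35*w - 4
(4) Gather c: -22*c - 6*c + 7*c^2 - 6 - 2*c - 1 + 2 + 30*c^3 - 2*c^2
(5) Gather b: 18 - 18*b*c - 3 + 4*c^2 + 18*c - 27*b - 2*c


(1) = -6*s^2 - 12*s + 2*t^2 + t*(s + 1) - 6
(2) = -9*w^2 + 41*w - 20
(3) = -28*w - 8
(4) = 30*c^3 + 5*c^2 - 30*c - 5
(5) = b*(-18*c - 27) + 4*c^2 + 16*c + 15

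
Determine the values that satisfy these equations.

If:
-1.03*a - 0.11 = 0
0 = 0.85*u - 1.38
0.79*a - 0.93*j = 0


Then:
a = -0.11
j = -0.09
u = 1.62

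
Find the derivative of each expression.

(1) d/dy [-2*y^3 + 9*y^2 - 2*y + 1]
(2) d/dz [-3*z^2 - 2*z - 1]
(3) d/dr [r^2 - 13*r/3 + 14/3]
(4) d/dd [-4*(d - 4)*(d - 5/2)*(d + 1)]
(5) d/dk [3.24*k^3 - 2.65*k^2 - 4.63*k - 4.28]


(1) = -6*y^2 + 18*y - 2
(2) = -6*z - 2
(3) = 2*r - 13/3
(4) = -12*d^2 + 44*d - 14
(5) = 9.72*k^2 - 5.3*k - 4.63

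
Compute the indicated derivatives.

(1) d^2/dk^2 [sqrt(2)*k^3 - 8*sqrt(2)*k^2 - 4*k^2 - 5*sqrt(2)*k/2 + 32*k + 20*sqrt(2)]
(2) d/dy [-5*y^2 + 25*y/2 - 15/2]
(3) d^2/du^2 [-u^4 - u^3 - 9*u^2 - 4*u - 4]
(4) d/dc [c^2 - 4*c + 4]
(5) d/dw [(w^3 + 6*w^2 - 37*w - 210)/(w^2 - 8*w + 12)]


(1) = 6*sqrt(2)*k - 16*sqrt(2) - 8
(2) = 25/2 - 10*y
(3) = -12*u^2 - 6*u - 18
(4) = 2*c - 4
(5) = (w^2 - 4*w - 59)/(w^2 - 4*w + 4)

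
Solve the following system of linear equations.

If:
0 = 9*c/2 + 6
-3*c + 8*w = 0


Then:
c = -4/3
w = -1/2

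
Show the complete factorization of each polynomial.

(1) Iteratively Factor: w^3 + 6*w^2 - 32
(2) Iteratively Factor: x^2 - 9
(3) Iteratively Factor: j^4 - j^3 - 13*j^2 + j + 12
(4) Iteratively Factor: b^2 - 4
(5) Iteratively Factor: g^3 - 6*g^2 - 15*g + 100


(1) = (w + 4)*(w^2 + 2*w - 8) = (w + 4)^2*(w - 2)
(2) = (x + 3)*(x - 3)
(3) = (j - 4)*(j^3 + 3*j^2 - j - 3) = (j - 4)*(j - 1)*(j^2 + 4*j + 3) = (j - 4)*(j - 1)*(j + 1)*(j + 3)
(4) = (b + 2)*(b - 2)
(5) = (g + 4)*(g^2 - 10*g + 25) = (g - 5)*(g + 4)*(g - 5)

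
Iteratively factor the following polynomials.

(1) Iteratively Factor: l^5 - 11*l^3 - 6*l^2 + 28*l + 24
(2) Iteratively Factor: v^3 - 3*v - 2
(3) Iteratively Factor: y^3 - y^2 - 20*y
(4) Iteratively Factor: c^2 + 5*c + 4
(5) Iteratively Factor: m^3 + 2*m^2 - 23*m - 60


(1) = (l - 3)*(l^4 + 3*l^3 - 2*l^2 - 12*l - 8) = (l - 3)*(l - 2)*(l^3 + 5*l^2 + 8*l + 4) = (l - 3)*(l - 2)*(l + 1)*(l^2 + 4*l + 4) = (l - 3)*(l - 2)*(l + 1)*(l + 2)*(l + 2)
(2) = (v - 2)*(v^2 + 2*v + 1) = (v - 2)*(v + 1)*(v + 1)
(3) = (y - 5)*(y^2 + 4*y) = y*(y - 5)*(y + 4)
(4) = (c + 1)*(c + 4)
(5) = (m + 3)*(m^2 - m - 20) = (m + 3)*(m + 4)*(m - 5)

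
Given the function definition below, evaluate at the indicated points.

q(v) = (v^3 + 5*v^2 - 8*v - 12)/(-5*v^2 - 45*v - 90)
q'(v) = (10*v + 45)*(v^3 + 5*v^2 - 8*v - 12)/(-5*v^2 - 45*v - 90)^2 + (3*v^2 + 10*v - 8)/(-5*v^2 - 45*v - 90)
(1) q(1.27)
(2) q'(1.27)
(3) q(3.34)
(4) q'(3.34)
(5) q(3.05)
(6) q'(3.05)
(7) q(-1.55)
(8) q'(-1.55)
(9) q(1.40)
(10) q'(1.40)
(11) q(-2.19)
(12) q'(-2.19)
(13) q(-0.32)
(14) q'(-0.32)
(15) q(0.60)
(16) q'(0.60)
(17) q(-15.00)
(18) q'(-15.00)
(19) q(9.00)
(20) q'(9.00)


(1) = 0.08
(2) = -0.09
(3) = -0.18
(4) = -0.15
(5) = -0.14
(6) = -0.15
(7) = -0.27
(8) = 0.75
(9) = 0.07
(10) = -0.10
(11) = -1.23
(12) = 2.85
(13) = 0.12
(14) = 0.08
(15) = 0.12
(16) = -0.05
(17) = 3.97
(18) = -0.19
(19) = -1.17
(20) = -0.19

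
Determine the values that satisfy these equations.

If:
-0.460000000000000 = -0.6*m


Then:
m = 0.77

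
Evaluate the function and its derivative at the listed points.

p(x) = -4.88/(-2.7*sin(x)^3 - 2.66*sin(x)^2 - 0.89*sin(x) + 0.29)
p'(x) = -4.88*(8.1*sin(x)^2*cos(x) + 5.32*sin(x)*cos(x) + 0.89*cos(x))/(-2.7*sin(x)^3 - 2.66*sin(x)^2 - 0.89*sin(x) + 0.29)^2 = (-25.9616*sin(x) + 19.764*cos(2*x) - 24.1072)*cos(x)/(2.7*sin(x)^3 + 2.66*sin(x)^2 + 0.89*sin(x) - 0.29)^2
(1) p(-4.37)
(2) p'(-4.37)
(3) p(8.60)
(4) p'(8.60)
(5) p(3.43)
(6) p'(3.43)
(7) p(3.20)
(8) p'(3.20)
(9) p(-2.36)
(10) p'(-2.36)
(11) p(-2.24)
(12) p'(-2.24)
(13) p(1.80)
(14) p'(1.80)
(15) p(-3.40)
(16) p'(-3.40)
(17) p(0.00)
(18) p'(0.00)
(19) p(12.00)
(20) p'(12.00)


(1) = 0.94
(2) = 0.80
(3) = 1.70
(4) = 3.69
(5) = -12.51
(6) = 0.99
(7) = -14.64
(8) = 26.60
(9) = -9.02
(10) = 13.76
(11) = -7.46
(12) = 12.02
(13) = 0.87
(14) = 0.49
(15) = 31.24
(16) = 537.35
(17) = -16.83
(18) = -51.64
(19) = -11.65
(20) = -8.63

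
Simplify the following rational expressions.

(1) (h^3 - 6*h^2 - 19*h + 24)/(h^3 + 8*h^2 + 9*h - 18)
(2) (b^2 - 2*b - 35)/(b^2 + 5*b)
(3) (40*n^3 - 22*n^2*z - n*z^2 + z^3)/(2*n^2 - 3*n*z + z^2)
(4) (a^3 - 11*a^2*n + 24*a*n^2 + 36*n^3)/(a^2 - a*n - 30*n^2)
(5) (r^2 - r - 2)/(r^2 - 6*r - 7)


(1) = (h - 8)/(h + 6)
(2) = (b - 7)/b
(3) = (-20*n^2 + n*z + z^2)/(-n + z)
(4) = (a^2 - 5*a*n - 6*n^2)/(a + 5*n)
(5) = (r - 2)/(r - 7)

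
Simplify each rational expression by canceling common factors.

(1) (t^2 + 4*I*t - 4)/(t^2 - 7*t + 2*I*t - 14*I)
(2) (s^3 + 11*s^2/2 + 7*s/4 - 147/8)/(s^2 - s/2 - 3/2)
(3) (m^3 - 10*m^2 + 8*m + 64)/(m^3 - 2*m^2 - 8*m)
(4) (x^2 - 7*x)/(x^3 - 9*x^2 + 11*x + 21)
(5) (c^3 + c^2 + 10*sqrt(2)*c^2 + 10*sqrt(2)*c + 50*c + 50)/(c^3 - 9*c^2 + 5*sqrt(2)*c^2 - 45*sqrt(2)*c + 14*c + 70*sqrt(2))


(1) = (t + 2*I)/(t - 7)
(2) = (4*s^2 + 28*s + 49)/(4*s + 4)
(3) = (m - 8)/m
(4) = x/(x^2 - 2*x - 3)
(5) = (c^2 + c*(1 + 5*sqrt(2)) + 5*sqrt(2))/(c^2 - 9*c + 14)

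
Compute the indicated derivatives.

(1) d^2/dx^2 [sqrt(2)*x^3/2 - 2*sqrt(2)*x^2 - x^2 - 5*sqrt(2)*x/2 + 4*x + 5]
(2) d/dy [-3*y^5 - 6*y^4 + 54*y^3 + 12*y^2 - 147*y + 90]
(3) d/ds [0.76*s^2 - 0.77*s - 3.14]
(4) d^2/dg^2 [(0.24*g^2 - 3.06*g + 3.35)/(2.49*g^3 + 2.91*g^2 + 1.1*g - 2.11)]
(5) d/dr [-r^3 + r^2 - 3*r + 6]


(1) = 3*sqrt(2)*x - 4*sqrt(2) - 2
(2) = -15*y^4 - 24*y^3 + 162*y^2 + 24*y - 147
(3) = 1.52*s - 0.77
(4) = (2.976048*g^6 - 113.833836*g^5 + 112.265136*g^4 + 369.434772*g^3 + 41.181246*g^2 + 57.211254*g + 37.178158)/(15.438249*g^9 + 54.126873*g^8 + 83.717037*g^7 + 33.218478*g^6 - 54.749664*g^5 - 77.715513*g^4 - 5.936473*g^3 + 31.207533*g^2 + 14.69193*g - 9.393931)
(5) = -3*r^2 + 2*r - 3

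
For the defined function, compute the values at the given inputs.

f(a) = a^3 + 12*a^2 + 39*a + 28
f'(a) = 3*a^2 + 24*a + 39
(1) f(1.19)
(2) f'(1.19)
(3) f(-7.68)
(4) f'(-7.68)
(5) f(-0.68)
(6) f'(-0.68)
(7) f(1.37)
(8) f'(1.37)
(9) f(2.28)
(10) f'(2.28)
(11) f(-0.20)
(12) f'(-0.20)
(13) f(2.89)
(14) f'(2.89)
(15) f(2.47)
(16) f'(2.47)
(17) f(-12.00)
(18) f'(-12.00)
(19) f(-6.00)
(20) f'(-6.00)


(1) = 93.09
(2) = 71.81
(3) = -16.72
(4) = 31.63
(5) = 6.71
(6) = 24.07
(7) = 106.52
(8) = 77.51
(9) = 191.15
(10) = 109.32
(11) = 20.67
(12) = 34.32
(13) = 265.07
(14) = 133.42
(15) = 212.61
(16) = 116.58
(17) = -440.00
(18) = 183.00
(19) = 10.00
(20) = 3.00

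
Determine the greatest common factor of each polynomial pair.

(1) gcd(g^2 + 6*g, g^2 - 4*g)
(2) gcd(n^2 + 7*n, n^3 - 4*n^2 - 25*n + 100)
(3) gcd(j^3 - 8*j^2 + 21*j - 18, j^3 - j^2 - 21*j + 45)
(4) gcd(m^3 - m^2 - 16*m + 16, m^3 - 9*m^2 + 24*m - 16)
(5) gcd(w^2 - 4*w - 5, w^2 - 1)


(1) = gcd(g*(g + 6), g*(g - 4)) = g
(2) = 1
(3) = gcd((j - 3)^2*(j - 2), (j - 3)^2*(j + 5)) = j^2 - 6*j + 9
(4) = m^2 - 5*m + 4
(5) = gcd((w - 5)*(w + 1), (w - 1)*(w + 1)) = w + 1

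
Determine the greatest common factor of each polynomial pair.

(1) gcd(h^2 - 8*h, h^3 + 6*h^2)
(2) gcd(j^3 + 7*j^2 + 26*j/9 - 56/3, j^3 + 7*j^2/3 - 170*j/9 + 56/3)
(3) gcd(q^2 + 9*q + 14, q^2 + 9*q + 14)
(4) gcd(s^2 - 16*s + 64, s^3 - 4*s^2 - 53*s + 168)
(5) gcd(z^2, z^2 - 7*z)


(1) = gcd(h*(h - 8), h^2*(h + 6)) = h
(2) = j^2 + 14*j/3 - 8
(3) = q^2 + 9*q + 14
(4) = gcd((s - 8)^2, (s - 8)*(s - 3)*(s + 7)) = s - 8
(5) = gcd(z^2, z*(z - 7)) = z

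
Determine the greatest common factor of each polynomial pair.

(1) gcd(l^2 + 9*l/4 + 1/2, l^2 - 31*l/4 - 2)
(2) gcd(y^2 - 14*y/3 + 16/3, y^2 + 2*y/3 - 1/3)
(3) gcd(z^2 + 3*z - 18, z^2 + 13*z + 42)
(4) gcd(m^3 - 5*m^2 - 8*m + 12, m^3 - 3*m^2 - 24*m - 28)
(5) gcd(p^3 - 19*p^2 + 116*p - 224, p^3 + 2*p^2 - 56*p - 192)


(1) = l + 1/4
(2) = gcd((y - 8/3)*(y - 2), (y - 1/3)*(y + 1)) = 1
(3) = gcd((z - 3)*(z + 6), (z + 6)*(z + 7)) = z + 6
(4) = gcd((m - 6)*(m - 1)*(m + 2), (m - 7)*(m + 2)^2) = m + 2
(5) = p - 8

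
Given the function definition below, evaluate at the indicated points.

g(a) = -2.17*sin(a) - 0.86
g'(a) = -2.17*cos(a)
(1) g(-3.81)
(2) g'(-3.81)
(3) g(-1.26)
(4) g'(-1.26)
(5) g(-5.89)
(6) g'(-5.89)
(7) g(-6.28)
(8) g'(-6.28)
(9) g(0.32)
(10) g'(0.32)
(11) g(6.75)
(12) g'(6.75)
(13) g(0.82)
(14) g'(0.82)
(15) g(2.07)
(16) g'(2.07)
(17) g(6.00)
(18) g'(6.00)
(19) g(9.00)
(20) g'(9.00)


(1) = -2.20
(2) = 1.70
(3) = 1.21
(4) = -0.66
(5) = -1.69
(6) = -2.00
(7) = -0.87
(8) = -2.17
(9) = -1.54
(10) = -2.06
(11) = -1.84
(12) = -1.94
(13) = -2.45
(14) = -1.48
(15) = -2.77
(16) = 1.04
(17) = -0.25
(18) = -2.08
(19) = -1.75
(20) = 1.98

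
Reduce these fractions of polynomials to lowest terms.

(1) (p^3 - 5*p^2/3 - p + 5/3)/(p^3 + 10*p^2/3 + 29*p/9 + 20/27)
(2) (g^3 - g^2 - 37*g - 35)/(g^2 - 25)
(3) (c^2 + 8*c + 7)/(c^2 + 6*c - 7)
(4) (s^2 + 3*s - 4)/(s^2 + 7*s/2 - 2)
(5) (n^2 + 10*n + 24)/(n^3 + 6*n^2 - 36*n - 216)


(1) = (27*p^3 - 45*p^2 - 27*p + 45)/(27*p^3 + 90*p^2 + 87*p + 20)
(2) = (g^2 - 6*g - 7)/(g - 5)
(3) = (c + 1)/(c - 1)
(4) = (2*s - 2)/(2*s - 1)
(5) = (n + 4)/(n^2 - 36)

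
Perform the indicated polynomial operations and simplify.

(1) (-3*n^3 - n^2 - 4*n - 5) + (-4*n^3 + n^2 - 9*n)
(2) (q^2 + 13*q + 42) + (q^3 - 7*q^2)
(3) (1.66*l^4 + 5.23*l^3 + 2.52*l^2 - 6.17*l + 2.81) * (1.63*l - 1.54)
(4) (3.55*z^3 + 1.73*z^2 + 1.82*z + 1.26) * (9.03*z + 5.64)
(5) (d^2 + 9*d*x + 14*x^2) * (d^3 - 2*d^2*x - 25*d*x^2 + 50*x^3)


(1) = -7*n^3 - 13*n - 5
(2) = q^3 - 6*q^2 + 13*q + 42
(3) = 2.7058*l^5 + 5.9685*l^4 - 3.9466*l^3 - 13.9379*l^2 + 14.0821*l - 4.3274
(4) = 32.0565*z^4 + 35.6439*z^3 + 26.1918*z^2 + 21.6426*z + 7.1064
(5) = d^5 + 7*d^4*x - 29*d^3*x^2 - 203*d^2*x^3 + 100*d*x^4 + 700*x^5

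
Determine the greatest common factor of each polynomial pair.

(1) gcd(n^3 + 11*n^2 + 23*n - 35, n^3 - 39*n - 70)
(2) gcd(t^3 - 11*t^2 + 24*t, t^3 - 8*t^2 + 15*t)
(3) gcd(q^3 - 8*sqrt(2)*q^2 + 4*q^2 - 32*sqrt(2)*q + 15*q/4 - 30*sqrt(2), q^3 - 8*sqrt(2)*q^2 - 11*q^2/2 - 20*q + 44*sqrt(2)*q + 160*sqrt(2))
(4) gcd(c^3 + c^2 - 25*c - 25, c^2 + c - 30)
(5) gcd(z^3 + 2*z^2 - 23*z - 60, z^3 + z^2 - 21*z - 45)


(1) = n + 5
(2) = gcd(t*(t - 8)*(t - 3), t*(t - 5)*(t - 3)) = t^2 - 3*t
(3) = q^2 + q*(5/2 - 8*sqrt(2)) - 20*sqrt(2)
(4) = gcd((c - 5)*(c + 1)*(c + 5), (c - 5)*(c + 6)) = c - 5
(5) = gcd((z - 5)*(z + 3)*(z + 4), (z - 5)*(z + 3)^2) = z^2 - 2*z - 15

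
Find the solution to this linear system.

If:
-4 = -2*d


Then:
d = 2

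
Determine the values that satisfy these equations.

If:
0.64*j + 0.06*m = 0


Then:
j = -0.09375*m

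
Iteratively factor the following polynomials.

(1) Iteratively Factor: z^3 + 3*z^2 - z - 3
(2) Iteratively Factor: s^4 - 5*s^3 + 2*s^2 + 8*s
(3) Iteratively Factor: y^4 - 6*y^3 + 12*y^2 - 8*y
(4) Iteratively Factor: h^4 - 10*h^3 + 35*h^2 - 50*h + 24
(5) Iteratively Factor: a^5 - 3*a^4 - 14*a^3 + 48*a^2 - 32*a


(1) = (z + 1)*(z^2 + 2*z - 3) = (z + 1)*(z + 3)*(z - 1)
(2) = (s + 1)*(s^3 - 6*s^2 + 8*s) = s*(s + 1)*(s^2 - 6*s + 8) = s*(s - 2)*(s + 1)*(s - 4)
(3) = (y - 2)*(y^3 - 4*y^2 + 4*y) = (y - 2)^2*(y^2 - 2*y) = (y - 2)^3*(y)
(4) = (h - 3)*(h^3 - 7*h^2 + 14*h - 8) = (h - 3)*(h - 1)*(h^2 - 6*h + 8) = (h - 4)*(h - 3)*(h - 1)*(h - 2)
(5) = (a - 1)*(a^4 - 2*a^3 - 16*a^2 + 32*a) = a*(a - 1)*(a^3 - 2*a^2 - 16*a + 32) = a*(a - 2)*(a - 1)*(a^2 - 16) = a*(a - 2)*(a - 1)*(a + 4)*(a - 4)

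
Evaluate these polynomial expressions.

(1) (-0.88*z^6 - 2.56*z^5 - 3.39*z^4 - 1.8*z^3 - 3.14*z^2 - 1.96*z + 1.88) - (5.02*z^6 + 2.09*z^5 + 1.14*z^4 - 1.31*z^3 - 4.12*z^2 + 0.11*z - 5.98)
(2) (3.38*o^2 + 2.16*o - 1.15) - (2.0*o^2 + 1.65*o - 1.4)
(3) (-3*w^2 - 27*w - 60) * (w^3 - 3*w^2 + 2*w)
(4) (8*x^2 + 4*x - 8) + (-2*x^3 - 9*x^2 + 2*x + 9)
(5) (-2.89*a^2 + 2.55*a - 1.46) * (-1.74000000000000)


(1) = -5.9*z^6 - 4.65*z^5 - 4.53*z^4 - 0.49*z^3 + 0.98*z^2 - 2.07*z + 7.86
(2) = 1.38*o^2 + 0.51*o + 0.25
(3) = -3*w^5 - 18*w^4 + 15*w^3 + 126*w^2 - 120*w
(4) = -2*x^3 - x^2 + 6*x + 1
(5) = 5.0286*a^2 - 4.437*a + 2.5404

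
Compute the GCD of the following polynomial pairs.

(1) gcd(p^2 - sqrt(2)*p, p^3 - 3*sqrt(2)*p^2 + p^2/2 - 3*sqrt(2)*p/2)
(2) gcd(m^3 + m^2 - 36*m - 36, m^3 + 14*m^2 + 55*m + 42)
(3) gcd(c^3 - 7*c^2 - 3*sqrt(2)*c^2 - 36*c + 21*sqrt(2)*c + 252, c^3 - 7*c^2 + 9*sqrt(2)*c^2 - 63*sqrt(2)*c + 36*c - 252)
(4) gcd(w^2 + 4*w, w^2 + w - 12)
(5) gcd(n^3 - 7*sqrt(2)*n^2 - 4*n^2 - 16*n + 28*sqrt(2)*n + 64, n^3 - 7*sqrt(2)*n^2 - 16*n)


(1) = p
(2) = gcd((m - 6)*(m + 1)*(m + 6), (m + 1)*(m + 6)*(m + 7)) = m^2 + 7*m + 6
(3) = gcd((c - 7)*(c - 6*sqrt(2))*(c + 3*sqrt(2)), (c - 7)*(c + 3*sqrt(2))*(c + 6*sqrt(2))) = c^2 + c*(-7 + 3*sqrt(2)) - 21*sqrt(2)
(4) = gcd(w*(w + 4), (w - 3)*(w + 4)) = w + 4
(5) = n^2 - 7*sqrt(2)*n - 16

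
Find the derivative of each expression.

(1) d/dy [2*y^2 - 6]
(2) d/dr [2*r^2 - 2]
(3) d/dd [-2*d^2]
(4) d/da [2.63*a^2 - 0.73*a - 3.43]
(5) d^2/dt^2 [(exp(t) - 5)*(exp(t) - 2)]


(1) = 4*y
(2) = 4*r
(3) = -4*d
(4) = 5.26*a - 0.73
(5) = (4*exp(t) - 7)*exp(t)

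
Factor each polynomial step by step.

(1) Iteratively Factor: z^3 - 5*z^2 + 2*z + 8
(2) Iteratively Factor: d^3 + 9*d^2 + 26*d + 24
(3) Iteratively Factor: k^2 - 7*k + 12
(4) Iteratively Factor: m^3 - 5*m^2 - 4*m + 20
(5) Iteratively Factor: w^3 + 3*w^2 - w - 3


(1) = (z - 2)*(z^2 - 3*z - 4) = (z - 2)*(z + 1)*(z - 4)
(2) = (d + 4)*(d^2 + 5*d + 6) = (d + 3)*(d + 4)*(d + 2)
(3) = (k - 4)*(k - 3)
(4) = (m - 5)*(m^2 - 4) = (m - 5)*(m + 2)*(m - 2)
(5) = (w - 1)*(w^2 + 4*w + 3) = (w - 1)*(w + 1)*(w + 3)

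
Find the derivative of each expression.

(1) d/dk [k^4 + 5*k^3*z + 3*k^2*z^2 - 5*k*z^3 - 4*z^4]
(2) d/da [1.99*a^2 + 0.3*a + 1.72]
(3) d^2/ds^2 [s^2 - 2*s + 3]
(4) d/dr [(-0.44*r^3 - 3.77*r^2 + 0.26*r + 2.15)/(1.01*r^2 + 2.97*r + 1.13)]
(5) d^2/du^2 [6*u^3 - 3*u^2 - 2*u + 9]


(1) = 4*k^3 + 15*k^2*z + 6*k*z^2 - 5*z^3
(2) = 3.98*a + 0.3
(3) = 2
(4) = (-0.4444*r^4 - 2.6136*r^3 - 12.9511*r^2 - 12.8632*r - 6.0917)/(1.0201*r^4 + 5.9994*r^3 + 11.1035*r^2 + 6.7122*r + 1.2769)
(5) = 36*u - 6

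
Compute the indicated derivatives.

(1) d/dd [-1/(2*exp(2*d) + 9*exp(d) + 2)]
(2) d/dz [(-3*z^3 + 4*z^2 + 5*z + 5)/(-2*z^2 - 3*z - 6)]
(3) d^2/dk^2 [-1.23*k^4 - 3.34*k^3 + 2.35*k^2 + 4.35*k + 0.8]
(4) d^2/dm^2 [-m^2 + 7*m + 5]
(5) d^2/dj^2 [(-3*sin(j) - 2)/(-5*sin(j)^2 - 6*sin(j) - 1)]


(1) = (4*exp(d) + 9)*exp(d)/(2*exp(2*d) + 9*exp(d) + 2)^2
(2) = (6*z^4 + 18*z^3 + 52*z^2 - 28*z - 15)/(4*z^4 + 12*z^3 + 33*z^2 + 36*z + 36)
(3) = -14.76*k^2 - 20.04*k + 4.7
(4) = -2
(5) = (-75*sin(j)^4 - 35*sin(j)^3 + 95*sin(j)^2 + 191*sin(j) + 88)/((sin(j) + 1)^2*(5*sin(j) + 1)^3)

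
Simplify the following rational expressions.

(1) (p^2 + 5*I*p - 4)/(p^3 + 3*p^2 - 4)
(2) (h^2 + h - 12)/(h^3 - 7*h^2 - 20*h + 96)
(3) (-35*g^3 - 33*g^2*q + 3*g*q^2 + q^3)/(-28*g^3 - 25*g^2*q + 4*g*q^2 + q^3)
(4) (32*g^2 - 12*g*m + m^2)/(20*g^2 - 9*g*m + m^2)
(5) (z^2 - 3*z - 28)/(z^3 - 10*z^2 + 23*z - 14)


(1) = (p^2 + 5*I*p - 4)/(p^3 + 3*p^2 - 4)
(2) = 1/(h - 8)
(3) = (-5*g + q)/(-4*g + q)
(4) = (8*g - m)/(5*g - m)
(5) = (z + 4)/(z^2 - 3*z + 2)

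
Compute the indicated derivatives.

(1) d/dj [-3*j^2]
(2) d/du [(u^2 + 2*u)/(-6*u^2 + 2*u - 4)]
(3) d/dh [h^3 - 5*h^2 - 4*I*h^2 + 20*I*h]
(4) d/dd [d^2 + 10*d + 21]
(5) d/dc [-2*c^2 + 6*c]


(1) = -6*j
(2) = (7*u^2 - 4*u - 4)/(2*(9*u^4 - 6*u^3 + 13*u^2 - 4*u + 4))
(3) = 3*h^2 - 10*h - 8*I*h + 20*I
(4) = 2*d + 10
(5) = 6 - 4*c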